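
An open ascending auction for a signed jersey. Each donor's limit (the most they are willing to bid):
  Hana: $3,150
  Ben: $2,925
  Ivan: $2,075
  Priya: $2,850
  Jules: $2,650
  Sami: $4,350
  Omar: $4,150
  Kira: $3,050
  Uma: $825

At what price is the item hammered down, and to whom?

Sami wins at $4,150

Limits in order: 4,350 (Sami) > 4,150 (Omar) > 3,150 (Hana) > 3,050 (Kira) > 2,925 (Ben) > 2,850 (Priya) > …
Bidding ends when Omar exits at $4,150; Sami takes it.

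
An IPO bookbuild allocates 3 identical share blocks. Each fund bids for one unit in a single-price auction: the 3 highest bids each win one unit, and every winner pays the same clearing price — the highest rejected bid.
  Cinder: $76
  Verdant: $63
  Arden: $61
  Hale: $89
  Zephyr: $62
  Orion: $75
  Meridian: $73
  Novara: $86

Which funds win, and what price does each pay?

Hale, Novara, Cinder; each pays $75

Bids ranked high→low: 89 (Hale), 86 (Novara), 76 (Cinder), 75 (Orion), 73 (Meridian), …
Top 3: Hale, Novara, Cinder.
Highest unsuccessful bid: $75 → clearing price.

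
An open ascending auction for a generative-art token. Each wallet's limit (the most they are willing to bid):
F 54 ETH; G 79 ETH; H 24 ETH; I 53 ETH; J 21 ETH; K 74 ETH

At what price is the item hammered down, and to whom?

G wins at 74 ETH

Ascending (English) auction: the price rises until one bidder remains; the winner pays the price at which the last rival dropped out.
Limits in order: 79 (G) > 74 (K) > 54 (F) > 53 (I) > 24 (H) > 21 (J)
Once the price passes 74 ETH, only G is left; the hammer falls at K's limit of 74 ETH.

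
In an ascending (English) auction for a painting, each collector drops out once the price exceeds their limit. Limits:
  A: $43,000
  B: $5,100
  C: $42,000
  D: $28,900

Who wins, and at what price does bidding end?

A wins at $42,000

Limits in order: 43,000 (A) > 42,000 (C) > 28,900 (D) > 5,100 (B)
C is the last rival to drop out, at $42,000; A remains and wins at that price.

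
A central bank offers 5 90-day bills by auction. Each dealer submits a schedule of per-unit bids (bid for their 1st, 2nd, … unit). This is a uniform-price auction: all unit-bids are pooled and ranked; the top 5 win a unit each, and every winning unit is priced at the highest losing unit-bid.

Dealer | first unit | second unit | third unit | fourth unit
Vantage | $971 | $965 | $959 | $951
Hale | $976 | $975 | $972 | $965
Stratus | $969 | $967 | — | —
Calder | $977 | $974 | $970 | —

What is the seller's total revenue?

Pooled unit-bids ranked (top 5): 977 (Calder-1), 976 (Hale-1), 975 (Hale-2), 974 (Calder-2), 972 (Hale-3)
First bid not allocated: $971.
Allocation: Calder 2, Hale 3. Every unit priced at $971.
Revenue = 5 × 971 = $4,855.

Total revenue: $4,855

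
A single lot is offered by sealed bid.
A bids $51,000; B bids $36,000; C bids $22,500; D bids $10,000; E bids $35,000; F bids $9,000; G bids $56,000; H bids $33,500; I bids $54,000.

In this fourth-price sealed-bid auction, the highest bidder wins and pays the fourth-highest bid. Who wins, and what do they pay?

G pays $36,000

Fourth-price sealed-bid auction: the highest bidder wins and pays the fourth-highest bid.
Sorting bids: 56,000 (G) > 54,000 (I) > 51,000 (A) > 36,000 (B) > 35,000 (E) > 33,500 (H) > …
G is highest; pays the fourth-highest bid, $36,000.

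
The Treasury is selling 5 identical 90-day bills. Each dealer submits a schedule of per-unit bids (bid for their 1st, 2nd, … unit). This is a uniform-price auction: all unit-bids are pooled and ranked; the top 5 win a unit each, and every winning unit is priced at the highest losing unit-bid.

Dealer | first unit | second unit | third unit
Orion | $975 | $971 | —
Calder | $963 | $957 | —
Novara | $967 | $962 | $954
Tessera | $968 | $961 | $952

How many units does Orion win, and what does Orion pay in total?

Pooled unit-bids ranked (top 5): 975 (Orion-1), 971 (Orion-2), 968 (Tessera-1), 967 (Novara-1), 963 (Calder-1)
Highest rejected unit-bid = $962.
Orion wins 2 unit(s) at $962 each.

Orion: 2 units, pays $1,924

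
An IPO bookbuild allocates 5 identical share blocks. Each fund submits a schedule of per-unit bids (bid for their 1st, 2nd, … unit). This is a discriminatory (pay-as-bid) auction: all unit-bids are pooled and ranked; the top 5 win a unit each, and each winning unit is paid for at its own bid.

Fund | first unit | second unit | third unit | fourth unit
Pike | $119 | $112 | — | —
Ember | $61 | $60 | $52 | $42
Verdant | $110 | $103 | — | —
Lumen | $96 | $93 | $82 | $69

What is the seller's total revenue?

Pooled unit-bids ranked (top 5): 119 (Pike-1), 112 (Pike-2), 110 (Verdant-1), 103 (Verdant-2), 96 (Lumen-1)
Next rejected bid: $93 (not a price — pay-as-bid).
Each winning unit pays its own bid.
Revenue = 119 + 112 + 110 + 103 + 96 = $540.

Total revenue: $540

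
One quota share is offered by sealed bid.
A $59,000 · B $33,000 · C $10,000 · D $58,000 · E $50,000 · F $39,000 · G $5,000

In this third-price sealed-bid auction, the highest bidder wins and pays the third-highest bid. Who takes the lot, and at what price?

Third-price sealed-bid auction: the highest bidder wins and pays the third-highest bid.
Bids in order: 59,000 (A) > 58,000 (D) > 50,000 (E) > 39,000 (F) > 33,000 (B) > 10,000 (C) > …
A is highest; pays the third-highest bid, $50,000.

A pays $50,000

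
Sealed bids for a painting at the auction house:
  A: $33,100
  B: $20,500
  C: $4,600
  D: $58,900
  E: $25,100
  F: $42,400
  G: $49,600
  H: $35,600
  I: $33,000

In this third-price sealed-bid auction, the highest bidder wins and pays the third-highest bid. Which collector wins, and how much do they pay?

Rule: the highest bidder wins and pays the third-highest bid.
Bids ranked: 58,900 (D) > 49,600 (G) > 42,400 (F) > 35,600 (H) > 33,100 (A) > 33,000 (I) > …
D wins; payment is bid #3 in the ranking = $42,400.

D pays $42,400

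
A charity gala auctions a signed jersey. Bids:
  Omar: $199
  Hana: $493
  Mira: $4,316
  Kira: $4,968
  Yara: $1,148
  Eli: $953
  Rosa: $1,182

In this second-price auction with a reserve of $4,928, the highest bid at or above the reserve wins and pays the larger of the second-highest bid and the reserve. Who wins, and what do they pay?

Bids in order: 4,968 (Kira) > 4,316 (Mira) > 1,182 (Rosa) > 1,148 (Yara) > 953 (Eli) > 493 (Hana) > …
Kira has the top bid at or above the reserve ($4,968).
Second-highest bid $4,316 is below the reserve $4,928, so the reserve binds → payment $4,928.

Kira pays $4,928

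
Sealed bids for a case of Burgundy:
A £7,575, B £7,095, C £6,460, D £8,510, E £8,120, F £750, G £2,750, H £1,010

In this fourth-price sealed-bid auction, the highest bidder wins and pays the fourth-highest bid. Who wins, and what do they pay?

Sorting bids: 8,510 (D) > 8,120 (E) > 7,575 (A) > 7,095 (B) > 6,460 (C) > 2,750 (G) > …
D is highest; pays the fourth-highest bid, £7,095.

D pays £7,095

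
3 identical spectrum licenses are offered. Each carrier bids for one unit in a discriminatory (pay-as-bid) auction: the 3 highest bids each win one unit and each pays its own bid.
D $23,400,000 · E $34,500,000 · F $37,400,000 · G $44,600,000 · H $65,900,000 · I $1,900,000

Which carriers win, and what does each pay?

Ordering the bids: 65,900,000 (H), 44,600,000 (G), 37,400,000 (F), 34,500,000 (E), 23,400,000 (D), …
Top 3: H, G, F.
Each winner pays its own bid: H $65,900,000, G $44,600,000, F $37,400,000.

H $65,900,000, G $44,600,000, F $37,400,000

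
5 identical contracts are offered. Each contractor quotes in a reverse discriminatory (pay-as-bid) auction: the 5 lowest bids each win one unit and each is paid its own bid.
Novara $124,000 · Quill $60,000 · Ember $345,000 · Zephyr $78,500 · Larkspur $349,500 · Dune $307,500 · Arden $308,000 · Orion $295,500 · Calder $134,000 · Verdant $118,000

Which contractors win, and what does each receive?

Quill $60,000, Zephyr $78,500, Verdant $118,000, Novara $124,000, Calder $134,000

Ordering the bids: 60,000 (Quill), 78,500 (Zephyr), 118,000 (Verdant), 124,000 (Novara), 134,000 (Calder), 295,500 (Orion), 307,500 (Dune), …
Lowest 5: Quill, Zephyr, Verdant, Novara, Calder.
Each winner is paid its own bid: Quill $60,000, Zephyr $78,500, Verdant $118,000, Novara $124,000, Calder $134,000.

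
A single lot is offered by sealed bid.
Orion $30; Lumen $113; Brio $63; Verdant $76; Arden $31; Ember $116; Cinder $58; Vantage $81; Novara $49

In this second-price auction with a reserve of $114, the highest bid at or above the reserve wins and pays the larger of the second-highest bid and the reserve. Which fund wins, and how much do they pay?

Rule: the highest bid at or above the reserve wins and pays the larger of the second-highest bid and the reserve.
Bids in order: 116 (Ember) > 113 (Lumen) > 81 (Vantage) > 76 (Verdant) > 63 (Brio) > 58 (Cinder) > …
Ember has the top bid at or above the reserve ($116).
Second-highest bid $113 is below the reserve $114, so the reserve binds → payment $114.

Ember pays $114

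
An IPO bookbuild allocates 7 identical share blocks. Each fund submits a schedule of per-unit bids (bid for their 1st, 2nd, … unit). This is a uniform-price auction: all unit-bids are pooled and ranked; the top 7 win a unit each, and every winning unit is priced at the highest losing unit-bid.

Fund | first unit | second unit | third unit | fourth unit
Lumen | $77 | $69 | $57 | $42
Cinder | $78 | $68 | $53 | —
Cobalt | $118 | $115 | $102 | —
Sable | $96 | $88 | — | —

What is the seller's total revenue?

Total revenue: $483

Merging the schedules and taking the best 7: 118 (Cobalt-1), 115 (Cobalt-2), 102 (Cobalt-3), 96 (Sable-1), 88 (Sable-2), 78 (Cinder-1), 77 (Lumen-1)
The (k+1)-th unit-bid is $69.
Allocation: Cinder 1, Cobalt 3, Lumen 1, Sable 2. Every unit priced at $69.
Revenue = 7 × 69 = $483.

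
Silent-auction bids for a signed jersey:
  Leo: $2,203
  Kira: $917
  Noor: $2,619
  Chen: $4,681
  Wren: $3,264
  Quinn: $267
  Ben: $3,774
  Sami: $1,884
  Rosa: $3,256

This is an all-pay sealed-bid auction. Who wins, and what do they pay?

All-pay sealed-bid auction: the highest bidder wins the item, but every bidder pays their own bid.
Bids in order: 4,681 (Chen) > 3,774 (Ben) > 3,264 (Wren) > 3,256 (Rosa) > 2,619 (Noor) > 2,203 (Leo) > …
Chen wins with the top bid; all bids are sunk regardless.

Chen pays $4,681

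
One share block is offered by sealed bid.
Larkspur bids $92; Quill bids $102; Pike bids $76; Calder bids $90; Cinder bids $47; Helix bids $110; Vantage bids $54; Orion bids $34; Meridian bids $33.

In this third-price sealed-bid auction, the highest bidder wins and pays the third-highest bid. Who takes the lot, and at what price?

Bids ranked: 110 (Helix) > 102 (Quill) > 92 (Larkspur) > 90 (Calder) > 76 (Pike) > 54 (Vantage) > …
Helix is highest; pays the third-highest bid, $92.

Helix pays $92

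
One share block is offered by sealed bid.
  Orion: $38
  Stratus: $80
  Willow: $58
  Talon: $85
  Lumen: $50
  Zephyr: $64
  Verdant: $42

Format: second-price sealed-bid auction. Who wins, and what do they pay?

Second-price sealed-bid auction: the highest bidder wins and pays the second-highest bid.
Sorting bids: 85 (Talon) > 80 (Stratus) > 64 (Zephyr) > 58 (Willow) > 50 (Lumen) > 42 (Verdant) > …
Talon wins with the highest bid; price is set by the runner-up at $80.

Talon pays $80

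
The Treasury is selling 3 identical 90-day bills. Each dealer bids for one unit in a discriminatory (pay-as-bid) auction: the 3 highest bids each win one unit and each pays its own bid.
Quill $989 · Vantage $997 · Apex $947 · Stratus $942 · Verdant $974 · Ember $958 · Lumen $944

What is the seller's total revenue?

Total revenue: $2,960

Bids ranked high→low: 997 (Vantage), 989 (Quill), 974 (Verdant), 958 (Ember), 947 (Apex), …
The 3 highest are Vantage, Quill, Verdant.
Total revenue = 997 + 989 + 974 = $2,960.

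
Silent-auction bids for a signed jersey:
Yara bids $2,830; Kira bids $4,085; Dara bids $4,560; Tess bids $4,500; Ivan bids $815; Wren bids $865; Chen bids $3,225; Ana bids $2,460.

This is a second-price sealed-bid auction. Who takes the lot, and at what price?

Dara pays $4,500

Sorting bids: 4,560 (Dara) > 4,500 (Tess) > 4,085 (Kira) > 3,225 (Chen) > 2,830 (Yara) > 2,460 (Ana) > …
Second-price: Dara pays Tess's bid of $4,500.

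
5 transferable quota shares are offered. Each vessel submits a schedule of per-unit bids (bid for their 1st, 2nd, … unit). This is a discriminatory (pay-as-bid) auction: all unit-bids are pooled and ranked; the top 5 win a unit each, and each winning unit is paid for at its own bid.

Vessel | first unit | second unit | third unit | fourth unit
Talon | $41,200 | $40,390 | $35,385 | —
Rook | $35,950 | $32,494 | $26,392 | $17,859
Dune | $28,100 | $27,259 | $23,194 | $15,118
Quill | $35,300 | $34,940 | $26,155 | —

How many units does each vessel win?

Pooled unit-bids ranked (top 5): 41,200 (Talon-1), 40,390 (Talon-2), 35,950 (Rook-1), 35,385 (Talon-3), 35,300 (Quill-1)
Next rejected bid: $34,940 (not a price — pay-as-bid).
Allocation: Quill 1, Rook 1, Talon 3.

Quill 1, Rook 1, Talon 3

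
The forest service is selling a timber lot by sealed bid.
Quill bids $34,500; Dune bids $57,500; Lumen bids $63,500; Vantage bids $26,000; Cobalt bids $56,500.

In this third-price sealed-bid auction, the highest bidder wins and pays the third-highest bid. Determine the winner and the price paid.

Lumen pays $56,500

Bids in order: 63,500 (Lumen) > 57,500 (Dune) > 56,500 (Cobalt) > 34,500 (Quill) > 26,000 (Vantage)
Lumen is highest; pays the third-highest bid, $56,500.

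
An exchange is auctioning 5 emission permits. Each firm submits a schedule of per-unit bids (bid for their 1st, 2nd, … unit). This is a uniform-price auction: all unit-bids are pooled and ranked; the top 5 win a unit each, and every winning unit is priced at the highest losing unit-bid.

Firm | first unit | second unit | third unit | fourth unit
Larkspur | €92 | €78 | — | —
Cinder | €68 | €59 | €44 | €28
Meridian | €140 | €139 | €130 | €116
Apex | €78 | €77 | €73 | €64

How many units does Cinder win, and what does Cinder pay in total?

Pooled unit-bids ranked (top 5): 140 (Meridian-1), 139 (Meridian-2), 130 (Meridian-3), 116 (Meridian-4), 92 (Larkspur-1)
Highest rejected unit-bid = €78.
Cinder wins 0 unit(s) at €78 each.

Cinder: 0 units, pays €0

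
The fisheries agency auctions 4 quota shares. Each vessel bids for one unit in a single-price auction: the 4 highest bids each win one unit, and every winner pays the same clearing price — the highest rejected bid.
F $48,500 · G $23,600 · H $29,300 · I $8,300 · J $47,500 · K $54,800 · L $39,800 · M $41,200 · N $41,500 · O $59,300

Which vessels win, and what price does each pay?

O, K, F, J; each pays $41,500

Sorting: 59,300 (O), 54,800 (K), 48,500 (F), 47,500 (J), 41,500 (N), 41,200 (M), …
The 4 highest are O, K, F, J.
First losing bid is N's $41,500, which sets the uniform price.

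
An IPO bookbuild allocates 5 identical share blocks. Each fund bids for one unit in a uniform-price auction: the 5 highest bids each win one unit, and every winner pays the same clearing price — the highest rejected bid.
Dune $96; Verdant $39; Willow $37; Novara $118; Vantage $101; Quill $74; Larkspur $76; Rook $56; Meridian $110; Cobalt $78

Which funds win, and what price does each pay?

Novara, Meridian, Vantage, Dune, Cobalt; each pays $76

Sorting: 118 (Novara), 110 (Meridian), 101 (Vantage), 96 (Dune), 78 (Cobalt), 76 (Larkspur), 74 (Quill), …
Top 5: Novara, Meridian, Vantage, Dune, Cobalt.
First losing bid is Larkspur's $76, which sets the uniform price.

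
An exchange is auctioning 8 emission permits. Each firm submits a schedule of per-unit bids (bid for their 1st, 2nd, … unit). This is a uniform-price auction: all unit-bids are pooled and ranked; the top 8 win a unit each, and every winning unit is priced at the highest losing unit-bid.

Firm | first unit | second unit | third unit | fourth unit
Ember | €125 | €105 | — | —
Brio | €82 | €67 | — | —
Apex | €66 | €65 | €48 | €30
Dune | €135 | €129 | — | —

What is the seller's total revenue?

All unit-bids, highest first — top 8: 135 (Dune-1), 129 (Dune-2), 125 (Ember-1), 105 (Ember-2), 82 (Brio-1), 67 (Brio-2), 66 (Apex-1), 65 (Apex-2)
The (k+1)-th unit-bid is €48.
Allocation: Apex 2, Brio 2, Dune 2, Ember 2. Every unit priced at €48.
Revenue = 8 × 48 = €384.

Total revenue: €384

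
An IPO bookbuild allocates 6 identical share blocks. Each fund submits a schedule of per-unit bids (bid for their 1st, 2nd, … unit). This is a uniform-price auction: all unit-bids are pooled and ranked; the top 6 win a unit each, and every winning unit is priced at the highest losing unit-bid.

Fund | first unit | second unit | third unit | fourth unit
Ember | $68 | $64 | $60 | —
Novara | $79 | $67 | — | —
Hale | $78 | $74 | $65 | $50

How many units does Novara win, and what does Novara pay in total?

Pooled unit-bids ranked (top 6): 79 (Novara-1), 78 (Hale-1), 74 (Hale-2), 68 (Ember-1), 67 (Novara-2), 65 (Hale-3)
Highest rejected unit-bid = $64.
Novara wins 2 unit(s) at $64 each.

Novara: 2 units, pays $128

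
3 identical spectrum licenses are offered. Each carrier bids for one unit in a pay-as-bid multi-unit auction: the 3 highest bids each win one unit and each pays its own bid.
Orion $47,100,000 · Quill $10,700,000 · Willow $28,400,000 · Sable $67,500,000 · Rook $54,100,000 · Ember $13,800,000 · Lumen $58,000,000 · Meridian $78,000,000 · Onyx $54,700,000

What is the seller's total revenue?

Total revenue: $203,500,000

Ordering the bids: 78,000,000 (Meridian), 67,500,000 (Sable), 58,000,000 (Lumen), 54,700,000 (Onyx), 54,100,000 (Rook), …
Top 3: Meridian, Sable, Lumen.
Total revenue = 78,000,000 + 67,500,000 + 58,000,000 = $203,500,000.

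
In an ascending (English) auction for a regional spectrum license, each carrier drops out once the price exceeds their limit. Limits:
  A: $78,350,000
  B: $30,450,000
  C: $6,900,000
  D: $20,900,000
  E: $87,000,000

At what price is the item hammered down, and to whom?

Limits ranked: 87,000,000 (E) > 78,350,000 (A) > 30,450,000 (B) > 20,900,000 (D) > 6,900,000 (C)
Bidding ends when A exits at $78,350,000; E takes it.

E wins at $78,350,000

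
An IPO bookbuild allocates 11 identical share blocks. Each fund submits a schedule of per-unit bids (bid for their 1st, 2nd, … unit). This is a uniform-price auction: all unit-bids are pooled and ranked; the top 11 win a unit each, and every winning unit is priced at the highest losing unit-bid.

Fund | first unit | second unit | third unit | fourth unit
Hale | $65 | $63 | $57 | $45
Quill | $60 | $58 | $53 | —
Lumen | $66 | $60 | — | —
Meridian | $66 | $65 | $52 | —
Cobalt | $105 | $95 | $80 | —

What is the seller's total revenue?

Total revenue: $627

All unit-bids, highest first — top 11: 105 (Cobalt-1), 95 (Cobalt-2), 80 (Cobalt-3), 66 (Lumen-1), 66 (Meridian-1), 65 (Hale-1), 65 (Meridian-2), 63 (Hale-2), 60 (Quill-1), 60 (Lumen-2), 58 (Quill-2)
Highest rejected unit-bid = $57.
Allocation: Cobalt 3, Hale 2, Lumen 2, Meridian 2, Quill 2. Every unit priced at $57.
Revenue = 11 × 57 = $627.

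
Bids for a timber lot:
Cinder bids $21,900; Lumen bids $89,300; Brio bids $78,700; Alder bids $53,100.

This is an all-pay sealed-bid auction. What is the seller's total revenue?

All-pay sealed-bid auction: the highest bidder wins the item, but every bidder pays their own bid.
Sorting bids: 89,300 (Lumen) > 78,700 (Brio) > 53,100 (Alder) > 21,900 (Cinder)
Lumen wins with the top bid; all bids are sunk regardless.
Every bidder forfeits their bid regardless of winning.
Revenue = 21,900 + 89,300 + 78,700 + 53,100 = $243,000.

Total revenue: $243,000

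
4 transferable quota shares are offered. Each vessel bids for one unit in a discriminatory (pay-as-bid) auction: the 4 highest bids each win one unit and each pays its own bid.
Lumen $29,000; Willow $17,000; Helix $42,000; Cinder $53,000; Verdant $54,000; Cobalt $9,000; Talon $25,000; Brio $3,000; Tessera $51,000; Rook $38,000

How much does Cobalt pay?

Cobalt pays $0

Bids ranked high→low: 54,000 (Verdant), 53,000 (Cinder), 51,000 (Tessera), 42,000 (Helix), 38,000 (Rook), 29,000 (Lumen), …
Winners (4 units): Verdant, Cinder, Tessera, Helix.
Cobalt does not win → $0.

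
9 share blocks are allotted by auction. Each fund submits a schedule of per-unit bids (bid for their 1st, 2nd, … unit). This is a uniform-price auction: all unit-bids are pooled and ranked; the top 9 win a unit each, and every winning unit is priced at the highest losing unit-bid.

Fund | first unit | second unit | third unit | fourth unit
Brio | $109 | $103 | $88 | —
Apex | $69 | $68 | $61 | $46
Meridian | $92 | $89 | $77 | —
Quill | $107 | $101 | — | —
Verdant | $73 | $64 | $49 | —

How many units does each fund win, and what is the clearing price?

Pooled unit-bids ranked (top 9): 109 (Brio-1), 107 (Quill-1), 103 (Brio-2), 101 (Quill-2), 92 (Meridian-1), 89 (Meridian-2), 88 (Brio-3), 77 (Meridian-3), 73 (Verdant-1)
First bid not allocated: $69.
Allocation: Brio 3, Meridian 3, Quill 2, Verdant 1.

Brio 3, Meridian 3, Quill 2, Verdant 1; clearing price $69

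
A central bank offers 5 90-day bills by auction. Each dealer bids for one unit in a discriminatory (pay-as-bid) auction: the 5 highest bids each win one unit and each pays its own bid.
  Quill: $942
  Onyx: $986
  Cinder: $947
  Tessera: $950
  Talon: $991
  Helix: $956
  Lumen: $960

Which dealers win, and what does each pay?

Bids ranked high→low: 991 (Talon), 986 (Onyx), 960 (Lumen), 956 (Helix), 950 (Tessera), 947 (Cinder), 942 (Quill)
Winners (5 units): Talon, Onyx, Lumen, Helix, Tessera.
Each winner pays its own bid: Talon $991, Onyx $986, Lumen $960, Helix $956, Tessera $950.

Talon $991, Onyx $986, Lumen $960, Helix $956, Tessera $950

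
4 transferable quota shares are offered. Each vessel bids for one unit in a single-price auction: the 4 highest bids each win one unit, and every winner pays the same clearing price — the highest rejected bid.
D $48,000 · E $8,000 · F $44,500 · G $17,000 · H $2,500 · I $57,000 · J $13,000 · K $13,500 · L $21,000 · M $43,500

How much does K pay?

Bids ranked high→low: 57,000 (I), 48,000 (D), 44,500 (F), 43,500 (M), 21,000 (L), 17,000 (G), …
Top 4: I, D, F, M.
Clearing price = highest rejected bid = $21,000.
K does not win → pays $0.

K pays $0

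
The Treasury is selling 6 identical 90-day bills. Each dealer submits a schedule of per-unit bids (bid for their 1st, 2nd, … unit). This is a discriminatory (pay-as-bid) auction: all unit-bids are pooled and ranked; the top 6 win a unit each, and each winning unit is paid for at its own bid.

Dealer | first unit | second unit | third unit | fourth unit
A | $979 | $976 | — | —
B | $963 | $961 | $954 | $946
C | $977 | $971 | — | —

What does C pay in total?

Merging the schedules and taking the best 6: 979 (A-1), 977 (C-1), 976 (A-2), 971 (C-2), 963 (B-1), 961 (B-2)
Next rejected bid: $954 (not a price — pay-as-bid).
C's winning unit-bids: 977 + 971 = $1,948.

C pays $1,948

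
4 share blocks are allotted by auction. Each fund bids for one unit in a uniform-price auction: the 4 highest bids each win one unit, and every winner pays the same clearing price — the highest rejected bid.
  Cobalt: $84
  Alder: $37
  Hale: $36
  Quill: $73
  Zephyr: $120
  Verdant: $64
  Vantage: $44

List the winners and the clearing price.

Zephyr, Cobalt, Quill, Verdant; each pays $44

Sorting: 120 (Zephyr), 84 (Cobalt), 73 (Quill), 64 (Verdant), 44 (Vantage), 37 (Alder), …
The 4 highest are Zephyr, Cobalt, Quill, Verdant.
Clearing price = highest rejected bid = $44.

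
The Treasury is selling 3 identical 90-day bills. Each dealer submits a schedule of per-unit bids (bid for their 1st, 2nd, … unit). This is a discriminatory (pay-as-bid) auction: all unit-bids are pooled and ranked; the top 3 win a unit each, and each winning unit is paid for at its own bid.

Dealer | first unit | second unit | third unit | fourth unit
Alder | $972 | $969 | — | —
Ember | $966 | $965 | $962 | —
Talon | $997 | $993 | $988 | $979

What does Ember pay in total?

Merging the schedules and taking the best 3: 997 (Talon-1), 993 (Talon-2), 988 (Talon-3)
Next rejected bid: $979 (not a price — pay-as-bid).
Ember wins no units.

Ember pays $0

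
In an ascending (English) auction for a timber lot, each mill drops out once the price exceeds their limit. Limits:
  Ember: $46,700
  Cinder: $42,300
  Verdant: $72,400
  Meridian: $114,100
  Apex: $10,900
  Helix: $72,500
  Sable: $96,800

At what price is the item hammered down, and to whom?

Meridian wins at $96,800

Limits in order: 114,100 (Meridian) > 96,800 (Sable) > 72,500 (Helix) > 72,400 (Verdant) > 46,700 (Ember) > 42,300 (Cinder) > …
Once the price passes $96,800, only Meridian is left; the hammer falls at Sable's limit of $96,800.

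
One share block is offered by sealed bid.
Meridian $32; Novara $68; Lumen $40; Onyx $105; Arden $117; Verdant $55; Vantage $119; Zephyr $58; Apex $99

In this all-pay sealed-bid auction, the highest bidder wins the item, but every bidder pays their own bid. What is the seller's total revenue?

Sorting bids: 119 (Vantage) > 117 (Arden) > 105 (Onyx) > 99 (Apex) > 68 (Novara) > 58 (Zephyr) > …
Every bidder forfeits their bid regardless of winning.
Revenue = 32 + 68 + 40 + 105 + 117 + 55 + 119 + 58 + 99 = $693.

Total revenue: $693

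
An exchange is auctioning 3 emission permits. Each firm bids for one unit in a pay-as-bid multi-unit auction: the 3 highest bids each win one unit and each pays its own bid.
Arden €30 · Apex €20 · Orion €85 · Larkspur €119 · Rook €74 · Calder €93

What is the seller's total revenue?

Total revenue: €297

Sorting: 119 (Larkspur), 93 (Calder), 85 (Orion), 74 (Rook), 30 (Arden), …
The 3 highest are Larkspur, Calder, Orion.
Total revenue = 119 + 93 + 85 = €297.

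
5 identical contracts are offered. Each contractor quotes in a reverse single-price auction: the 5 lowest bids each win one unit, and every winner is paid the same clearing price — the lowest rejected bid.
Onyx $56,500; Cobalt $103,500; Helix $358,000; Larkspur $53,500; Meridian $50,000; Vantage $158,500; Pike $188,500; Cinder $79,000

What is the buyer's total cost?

Sorting: 50,000 (Meridian), 53,500 (Larkspur), 56,500 (Onyx), 79,000 (Cinder), 103,500 (Cobalt), 158,500 (Vantage), 188,500 (Pike), …
The 5 lowest are Meridian, Larkspur, Onyx, Cinder, Cobalt.
First losing bid is Vantage's $158,500, which sets the uniform price.
Total cost = 5 × $158,500 = $792,500.

Total cost: $792,500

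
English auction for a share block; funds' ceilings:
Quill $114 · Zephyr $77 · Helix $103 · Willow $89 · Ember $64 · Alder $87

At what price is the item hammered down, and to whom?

Open ascending-bid auction: the price rises until one bidder remains; the winner pays the price at which the last rival dropped out.
Sorting limits: 114 (Quill) > 103 (Helix) > 89 (Willow) > 87 (Alder) > 77 (Zephyr) > 64 (Ember)
Once the price passes $103, only Quill is left; the hammer falls at Helix's limit of $103.

Quill wins at $103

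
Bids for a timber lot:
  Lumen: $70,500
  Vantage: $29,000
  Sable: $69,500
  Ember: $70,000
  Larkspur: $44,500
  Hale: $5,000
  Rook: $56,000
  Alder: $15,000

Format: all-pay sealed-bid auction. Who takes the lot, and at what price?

Lumen pays $70,500

Bids in order: 70,500 (Lumen) > 70,000 (Ember) > 69,500 (Sable) > 56,000 (Rook) > 44,500 (Larkspur) > 29,000 (Vantage) > …
Lumen is highest and takes the item; every bidder forfeits their bid.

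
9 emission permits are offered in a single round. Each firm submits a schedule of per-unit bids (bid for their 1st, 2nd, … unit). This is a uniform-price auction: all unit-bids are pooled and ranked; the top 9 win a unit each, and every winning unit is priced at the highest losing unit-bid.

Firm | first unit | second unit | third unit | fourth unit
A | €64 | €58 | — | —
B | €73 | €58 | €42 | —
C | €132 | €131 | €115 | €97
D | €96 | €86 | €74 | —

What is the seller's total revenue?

Total revenue: €522

Merging the schedules and taking the best 9: 132 (C-1), 131 (C-2), 115 (C-3), 97 (C-4), 96 (D-1), 86 (D-2), 74 (D-3), 73 (B-1), 64 (A-1)
First bid not allocated: €58.
Allocation: A 1, B 1, C 4, D 3. Every unit priced at €58.
Revenue = 9 × 58 = €522.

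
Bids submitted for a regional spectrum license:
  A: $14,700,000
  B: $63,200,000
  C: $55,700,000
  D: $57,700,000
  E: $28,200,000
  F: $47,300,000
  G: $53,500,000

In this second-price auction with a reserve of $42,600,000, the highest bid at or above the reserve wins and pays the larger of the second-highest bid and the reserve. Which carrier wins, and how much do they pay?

Bids ranked: 63,200,000 (B) > 57,700,000 (D) > 55,700,000 (C) > 53,500,000 (G) > 47,300,000 (F) > 28,200,000 (E) > …
B has the top bid at or above the reserve ($63,200,000).
Second-highest bid $57,700,000 exceeds the reserve $42,600,000 → payment $57,700,000.

B pays $57,700,000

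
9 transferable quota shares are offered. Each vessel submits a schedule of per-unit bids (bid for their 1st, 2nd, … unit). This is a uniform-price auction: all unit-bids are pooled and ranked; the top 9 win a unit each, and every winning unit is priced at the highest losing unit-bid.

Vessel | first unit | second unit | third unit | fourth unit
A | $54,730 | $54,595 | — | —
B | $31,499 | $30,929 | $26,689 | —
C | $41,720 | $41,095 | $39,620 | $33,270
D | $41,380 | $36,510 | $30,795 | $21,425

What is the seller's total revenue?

Merging the schedules and taking the best 9: 54,730 (A-1), 54,595 (A-2), 41,720 (C-1), 41,380 (D-1), 41,095 (C-2), 39,620 (C-3), 36,510 (D-2), 33,270 (C-4), 31,499 (B-1)
The (k+1)-th unit-bid is $30,929.
Allocation: A 2, B 1, C 4, D 2. Every unit priced at $30,929.
Revenue = 9 × 30,929 = $278,361.

Total revenue: $278,361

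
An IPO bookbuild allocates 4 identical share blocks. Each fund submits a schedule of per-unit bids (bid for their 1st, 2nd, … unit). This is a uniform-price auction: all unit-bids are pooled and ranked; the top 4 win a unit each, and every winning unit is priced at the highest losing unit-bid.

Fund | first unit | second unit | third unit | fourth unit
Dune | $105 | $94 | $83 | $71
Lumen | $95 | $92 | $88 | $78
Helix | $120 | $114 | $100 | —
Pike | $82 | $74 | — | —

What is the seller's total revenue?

Total revenue: $380

All unit-bids, highest first — top 4: 120 (Helix-1), 114 (Helix-2), 105 (Dune-1), 100 (Helix-3)
Highest rejected unit-bid = $95.
Allocation: Dune 1, Helix 3. Every unit priced at $95.
Revenue = 4 × 95 = $380.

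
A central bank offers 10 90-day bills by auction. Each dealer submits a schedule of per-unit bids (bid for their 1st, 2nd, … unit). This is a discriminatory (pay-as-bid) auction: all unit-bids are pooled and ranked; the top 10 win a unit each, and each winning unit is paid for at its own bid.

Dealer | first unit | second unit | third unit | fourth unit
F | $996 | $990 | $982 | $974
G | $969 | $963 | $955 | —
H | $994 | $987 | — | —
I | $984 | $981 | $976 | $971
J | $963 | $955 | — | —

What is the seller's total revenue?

Merging the schedules and taking the best 10: 996 (F-1), 994 (H-1), 990 (F-2), 987 (H-2), 984 (I-1), 982 (F-3), 981 (I-2), 976 (I-3), 974 (F-4), 971 (I-4)
Next rejected bid: $969 (not a price — pay-as-bid).
Each winning unit pays its own bid.
Revenue = 996 + 994 + 990 + 987 + 984 + 982 + 981 + 976 + 974 + 971 = $9,835.

Total revenue: $9,835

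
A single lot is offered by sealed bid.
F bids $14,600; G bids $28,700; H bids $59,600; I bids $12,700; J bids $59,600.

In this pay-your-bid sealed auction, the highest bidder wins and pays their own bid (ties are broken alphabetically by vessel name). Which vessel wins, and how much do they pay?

H pays $59,600

Sorting bids: 59,600 (H) > 59,600 (J) > 28,700 (G) > 14,600 (F) > 12,700 (I)
Tie at $59,600 → H wins by tie-break.
H is highest → pays own bid, $59,600.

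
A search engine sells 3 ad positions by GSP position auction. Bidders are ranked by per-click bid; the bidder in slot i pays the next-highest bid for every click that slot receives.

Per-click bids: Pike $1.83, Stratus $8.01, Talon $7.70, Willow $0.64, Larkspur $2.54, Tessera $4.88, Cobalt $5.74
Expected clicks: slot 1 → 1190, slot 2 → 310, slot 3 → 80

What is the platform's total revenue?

Per-click bids in order: $8.01 (Stratus) > $7.70 (Talon) > $5.74 (Cobalt) > $4.88 (Tessera) > …
Slot 1: Stratus pays $7.70 × 1190 = $9163.00
Slot 2: Talon pays $5.74 × 310 = $1779.40
Slot 3: Cobalt pays $4.88 × 80 = $390.40
Total = $11332.80

Total revenue: $11332.80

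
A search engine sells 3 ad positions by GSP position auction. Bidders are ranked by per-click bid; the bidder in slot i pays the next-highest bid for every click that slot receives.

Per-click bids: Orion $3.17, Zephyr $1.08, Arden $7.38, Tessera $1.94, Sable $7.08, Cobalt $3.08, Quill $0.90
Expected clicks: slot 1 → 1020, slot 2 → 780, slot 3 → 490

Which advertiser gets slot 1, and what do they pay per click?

Arden; $7.08 per click

Per-click bids in order: $7.38 (Arden) > $7.08 (Sable) > $3.17 (Orion) > $3.08 (Cobalt) > …
Slot 1 goes to the first-ranked bidder, Arden, who pays the next bid down: $7.08/click.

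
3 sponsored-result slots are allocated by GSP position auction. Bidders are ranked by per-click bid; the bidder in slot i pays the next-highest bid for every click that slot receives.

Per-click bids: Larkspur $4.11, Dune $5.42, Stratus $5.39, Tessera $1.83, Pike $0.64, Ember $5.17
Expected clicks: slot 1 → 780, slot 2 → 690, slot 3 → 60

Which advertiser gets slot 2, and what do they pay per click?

Stratus; $5.17 per click

Per-click bids in order: $5.42 (Dune) > $5.39 (Stratus) > $5.17 (Ember) > $4.11 (Larkspur) > …
Slot 2 goes to the second-ranked bidder, Stratus, who pays the next bid down: $5.17/click.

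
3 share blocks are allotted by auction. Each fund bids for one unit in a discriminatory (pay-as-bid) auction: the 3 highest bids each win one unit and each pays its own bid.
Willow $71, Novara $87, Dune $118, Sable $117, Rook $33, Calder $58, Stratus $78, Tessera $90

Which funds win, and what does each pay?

Dune $118, Sable $117, Tessera $90

Bids ranked high→low: 118 (Dune), 117 (Sable), 90 (Tessera), 87 (Novara), 78 (Stratus), …
Winners (3 units): Dune, Sable, Tessera.
Each winner pays its own bid: Dune $118, Sable $117, Tessera $90.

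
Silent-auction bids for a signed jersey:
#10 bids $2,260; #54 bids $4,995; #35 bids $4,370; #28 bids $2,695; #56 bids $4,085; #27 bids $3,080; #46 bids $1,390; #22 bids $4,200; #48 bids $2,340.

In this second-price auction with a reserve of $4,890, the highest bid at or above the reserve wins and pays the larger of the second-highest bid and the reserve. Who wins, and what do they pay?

#54 pays $4,890

Rule: the highest bid at or above the reserve wins and pays the larger of the second-highest bid and the reserve.
Sorting bids: 4,995 (#54) > 4,370 (#35) > 4,200 (#22) > 4,085 (#56) > 3,080 (#27) > 2,695 (#28) > …
Highest eligible bid: #54 at $4,995.
Second-highest bid $4,370 is below the reserve $4,890, so the reserve binds → payment $4,890.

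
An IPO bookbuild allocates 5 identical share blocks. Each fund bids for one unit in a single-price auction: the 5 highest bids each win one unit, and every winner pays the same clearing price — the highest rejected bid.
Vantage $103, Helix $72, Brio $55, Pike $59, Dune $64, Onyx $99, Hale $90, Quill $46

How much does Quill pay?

Quill pays $0

Ordering the bids: 103 (Vantage), 99 (Onyx), 90 (Hale), 72 (Helix), 64 (Dune), 59 (Pike), 55 (Brio), …
Top 5: Vantage, Onyx, Hale, Helix, Dune.
Highest unsuccessful bid: $59 → clearing price.
Quill does not win → pays $0.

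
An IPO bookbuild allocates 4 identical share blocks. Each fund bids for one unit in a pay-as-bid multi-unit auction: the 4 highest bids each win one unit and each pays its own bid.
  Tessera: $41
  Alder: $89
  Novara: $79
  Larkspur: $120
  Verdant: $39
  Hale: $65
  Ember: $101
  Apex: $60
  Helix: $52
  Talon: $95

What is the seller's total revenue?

Sorting: 120 (Larkspur), 101 (Ember), 95 (Talon), 89 (Alder), 79 (Novara), 65 (Hale), …
Top 4: Larkspur, Ember, Talon, Alder.
Total revenue = 120 + 101 + 95 + 89 = $405.

Total revenue: $405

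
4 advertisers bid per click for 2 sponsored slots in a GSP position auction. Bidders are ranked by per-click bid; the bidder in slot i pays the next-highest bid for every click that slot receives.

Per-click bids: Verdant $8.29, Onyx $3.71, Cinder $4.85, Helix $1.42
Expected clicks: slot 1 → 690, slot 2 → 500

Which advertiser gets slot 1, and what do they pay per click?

Ranked by bid: $8.29 (Verdant) > $4.85 (Cinder) > $3.71 (Onyx) > …
Slot 1 goes to the first-ranked bidder, Verdant, who pays the next bid down: $4.85/click.

Verdant; $4.85 per click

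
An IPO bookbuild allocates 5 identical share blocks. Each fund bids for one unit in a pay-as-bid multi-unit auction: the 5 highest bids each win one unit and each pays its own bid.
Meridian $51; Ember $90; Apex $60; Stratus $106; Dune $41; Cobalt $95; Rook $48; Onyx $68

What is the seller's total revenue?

Sorting: 106 (Stratus), 95 (Cobalt), 90 (Ember), 68 (Onyx), 60 (Apex), 51 (Meridian), 48 (Rook), …
Top 5: Stratus, Cobalt, Ember, Onyx, Apex.
Total revenue = 106 + 95 + 90 + 68 + 60 = $419.

Total revenue: $419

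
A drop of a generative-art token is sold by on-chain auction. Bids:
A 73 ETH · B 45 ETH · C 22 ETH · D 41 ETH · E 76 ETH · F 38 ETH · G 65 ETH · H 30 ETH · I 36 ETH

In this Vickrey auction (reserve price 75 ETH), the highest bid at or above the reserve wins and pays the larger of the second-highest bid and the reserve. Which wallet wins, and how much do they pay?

E pays 75 ETH

Bids ranked: 76 (E) > 73 (A) > 65 (G) > 45 (B) > 41 (D) > 38 (F) > …
Highest eligible bid: E at 76 ETH.
Second-highest bid 73 ETH is below the reserve 75 ETH, so the reserve binds → payment 75 ETH.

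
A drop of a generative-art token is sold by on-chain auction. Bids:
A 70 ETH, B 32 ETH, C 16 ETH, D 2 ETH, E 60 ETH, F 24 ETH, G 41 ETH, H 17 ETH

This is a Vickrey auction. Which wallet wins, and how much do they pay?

A pays 60 ETH

Rule: the highest bidder wins and pays the second-highest bid.
Bids ranked: 70 (A) > 60 (E) > 41 (G) > 32 (B) > 24 (F) > 17 (H) > …
A is highest; pays the second-highest bid, 60 ETH.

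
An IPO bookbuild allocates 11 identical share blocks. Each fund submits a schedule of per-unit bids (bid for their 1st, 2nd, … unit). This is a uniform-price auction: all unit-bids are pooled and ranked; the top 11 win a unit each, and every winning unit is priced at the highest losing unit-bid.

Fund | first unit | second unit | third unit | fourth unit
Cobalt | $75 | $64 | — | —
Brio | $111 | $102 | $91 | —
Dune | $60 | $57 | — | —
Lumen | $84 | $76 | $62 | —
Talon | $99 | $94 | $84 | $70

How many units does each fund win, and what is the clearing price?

Pooled unit-bids ranked (top 11): 111 (Brio-1), 102 (Brio-2), 99 (Talon-1), 94 (Talon-2), 91 (Brio-3), 84 (Lumen-1), 84 (Talon-3), 76 (Lumen-2), 75 (Cobalt-1), 70 (Talon-4), 64 (Cobalt-2)
The (k+1)-th unit-bid is $62.
Allocation: Brio 3, Cobalt 2, Lumen 2, Talon 4.

Brio 3, Cobalt 2, Lumen 2, Talon 4; clearing price $62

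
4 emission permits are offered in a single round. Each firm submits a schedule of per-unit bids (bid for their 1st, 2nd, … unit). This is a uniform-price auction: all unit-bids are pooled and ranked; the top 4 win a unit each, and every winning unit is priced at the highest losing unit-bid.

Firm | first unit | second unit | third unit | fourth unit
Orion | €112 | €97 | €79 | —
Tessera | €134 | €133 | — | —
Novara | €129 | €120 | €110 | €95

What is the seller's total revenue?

Pooled unit-bids ranked (top 4): 134 (Tessera-1), 133 (Tessera-2), 129 (Novara-1), 120 (Novara-2)
First bid not allocated: €112.
Allocation: Novara 2, Tessera 2. Every unit priced at €112.
Revenue = 4 × 112 = €448.

Total revenue: €448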